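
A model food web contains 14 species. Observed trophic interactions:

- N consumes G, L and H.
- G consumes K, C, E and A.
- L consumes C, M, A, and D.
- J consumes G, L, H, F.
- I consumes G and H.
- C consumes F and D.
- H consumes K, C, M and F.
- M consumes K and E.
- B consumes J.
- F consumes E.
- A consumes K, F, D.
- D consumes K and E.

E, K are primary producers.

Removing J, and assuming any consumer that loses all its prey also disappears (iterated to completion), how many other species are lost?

1

Remove J.
Round 1: B (all prey gone) → extinct.
No further losses. Total secondary extinctions: 1.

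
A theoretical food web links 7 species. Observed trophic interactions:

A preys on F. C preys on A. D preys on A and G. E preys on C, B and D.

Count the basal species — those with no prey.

Basal species (no prey listed): F, G, B.
Count: 3.

3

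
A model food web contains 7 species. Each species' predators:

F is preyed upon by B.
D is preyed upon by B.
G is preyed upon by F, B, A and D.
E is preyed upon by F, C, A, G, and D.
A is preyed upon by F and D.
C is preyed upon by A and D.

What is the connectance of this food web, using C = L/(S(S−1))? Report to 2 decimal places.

The web has S = 7 species and L = 15 feeding links.
C = L / (S(S−1)) = 15 / 42 = 0.3571 ≈ 0.36.

C = 0.36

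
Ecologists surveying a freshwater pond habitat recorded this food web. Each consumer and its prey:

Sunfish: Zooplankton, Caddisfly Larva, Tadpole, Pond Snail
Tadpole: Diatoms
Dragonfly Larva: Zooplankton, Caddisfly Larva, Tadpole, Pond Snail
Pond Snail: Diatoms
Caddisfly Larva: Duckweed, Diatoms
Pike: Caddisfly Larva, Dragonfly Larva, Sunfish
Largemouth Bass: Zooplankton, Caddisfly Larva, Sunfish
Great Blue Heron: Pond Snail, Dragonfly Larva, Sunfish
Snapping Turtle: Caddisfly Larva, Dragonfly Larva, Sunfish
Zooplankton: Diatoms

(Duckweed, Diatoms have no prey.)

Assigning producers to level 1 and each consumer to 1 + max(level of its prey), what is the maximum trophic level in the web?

Producers (level 1): Duckweed, Diatoms.
Diatoms → Zooplankton → Dragonfly Larva → Great Blue Heron gives Great Blue Heron level 4.
No species has a prey at level 4, so no species reaches level 5.

4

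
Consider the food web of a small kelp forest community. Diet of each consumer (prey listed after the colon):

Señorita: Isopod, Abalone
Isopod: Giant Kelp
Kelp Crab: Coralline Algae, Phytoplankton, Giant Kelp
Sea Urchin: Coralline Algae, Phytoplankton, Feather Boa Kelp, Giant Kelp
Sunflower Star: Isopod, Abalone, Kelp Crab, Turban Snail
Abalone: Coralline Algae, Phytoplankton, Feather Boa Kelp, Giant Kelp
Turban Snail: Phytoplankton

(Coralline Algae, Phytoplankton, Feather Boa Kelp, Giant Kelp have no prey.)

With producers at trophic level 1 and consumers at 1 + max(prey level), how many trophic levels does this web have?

3

Producers (level 1): Coralline Algae, Phytoplankton, Feather Boa Kelp, Giant Kelp.
Giant Kelp → Isopod → Señorita gives Señorita level 3.
No species has a prey at level 3, so no species reaches level 4.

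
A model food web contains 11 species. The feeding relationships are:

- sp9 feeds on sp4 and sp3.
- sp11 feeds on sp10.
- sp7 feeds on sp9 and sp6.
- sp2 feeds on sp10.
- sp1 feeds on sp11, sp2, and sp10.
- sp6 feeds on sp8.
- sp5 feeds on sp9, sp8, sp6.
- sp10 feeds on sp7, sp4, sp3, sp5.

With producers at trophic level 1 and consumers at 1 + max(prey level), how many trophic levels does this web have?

6

Producers (level 1): sp4, sp3, sp8.
sp8 → sp6 → sp7 → sp10 → sp2 → sp1 gives sp1 level 6.
No species has a prey at level 6, so no species reaches level 7.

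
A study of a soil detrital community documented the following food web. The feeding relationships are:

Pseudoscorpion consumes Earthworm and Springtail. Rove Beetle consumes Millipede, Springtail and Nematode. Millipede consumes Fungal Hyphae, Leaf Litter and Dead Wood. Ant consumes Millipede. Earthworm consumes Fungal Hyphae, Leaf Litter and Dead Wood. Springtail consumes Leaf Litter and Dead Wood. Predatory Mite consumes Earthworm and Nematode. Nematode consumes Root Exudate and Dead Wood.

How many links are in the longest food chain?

One longest chain: Fungal Hyphae → Millipede → Rove Beetle.
It has 3 species and 2 links.

2 links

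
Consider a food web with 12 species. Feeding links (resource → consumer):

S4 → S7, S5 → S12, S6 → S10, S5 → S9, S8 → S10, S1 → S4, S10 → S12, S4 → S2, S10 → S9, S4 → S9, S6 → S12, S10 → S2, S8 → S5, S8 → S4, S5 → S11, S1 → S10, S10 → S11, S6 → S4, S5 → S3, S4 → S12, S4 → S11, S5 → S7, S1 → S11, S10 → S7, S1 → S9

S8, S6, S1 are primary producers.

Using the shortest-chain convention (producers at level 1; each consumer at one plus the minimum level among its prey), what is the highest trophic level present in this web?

3

Producers (level 1): S8, S6, S1.
Following each consumer down to its lowest-level prey: S8 → S5 → S7 (levels 1 through 3).
All prey of S7 (S5 2, S4 2, S10 2) are at level 2 or above, so S7 is at level 1 + 2 = 3.
Every consumer has at least one prey at level 2 or below, so none exceeds level 3.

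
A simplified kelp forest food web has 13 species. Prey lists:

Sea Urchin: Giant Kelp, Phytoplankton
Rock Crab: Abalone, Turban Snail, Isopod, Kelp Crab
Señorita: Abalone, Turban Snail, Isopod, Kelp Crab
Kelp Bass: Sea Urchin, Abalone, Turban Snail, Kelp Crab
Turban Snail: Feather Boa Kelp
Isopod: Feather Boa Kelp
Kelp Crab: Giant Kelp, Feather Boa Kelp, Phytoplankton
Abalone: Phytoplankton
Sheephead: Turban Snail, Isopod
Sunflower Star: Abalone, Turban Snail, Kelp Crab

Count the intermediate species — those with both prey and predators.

5

Intermediate species (has both prey and predators): Sea Urchin, Abalone, Turban Snail, Isopod, Kelp Crab.
Count: 5.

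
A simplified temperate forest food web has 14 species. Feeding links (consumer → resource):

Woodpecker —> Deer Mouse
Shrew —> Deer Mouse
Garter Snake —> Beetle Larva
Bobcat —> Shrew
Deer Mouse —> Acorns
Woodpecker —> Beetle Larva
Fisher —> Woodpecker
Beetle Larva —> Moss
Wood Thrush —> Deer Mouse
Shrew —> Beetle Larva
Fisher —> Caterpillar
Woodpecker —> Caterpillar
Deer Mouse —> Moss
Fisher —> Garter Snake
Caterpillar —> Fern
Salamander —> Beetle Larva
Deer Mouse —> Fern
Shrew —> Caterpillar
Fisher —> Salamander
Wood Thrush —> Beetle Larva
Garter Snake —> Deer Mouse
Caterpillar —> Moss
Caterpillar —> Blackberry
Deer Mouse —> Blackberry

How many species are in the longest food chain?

4 species

One longest chain: Acorns → Deer Mouse → Shrew → Bobcat.
It has 4 species and 3 links.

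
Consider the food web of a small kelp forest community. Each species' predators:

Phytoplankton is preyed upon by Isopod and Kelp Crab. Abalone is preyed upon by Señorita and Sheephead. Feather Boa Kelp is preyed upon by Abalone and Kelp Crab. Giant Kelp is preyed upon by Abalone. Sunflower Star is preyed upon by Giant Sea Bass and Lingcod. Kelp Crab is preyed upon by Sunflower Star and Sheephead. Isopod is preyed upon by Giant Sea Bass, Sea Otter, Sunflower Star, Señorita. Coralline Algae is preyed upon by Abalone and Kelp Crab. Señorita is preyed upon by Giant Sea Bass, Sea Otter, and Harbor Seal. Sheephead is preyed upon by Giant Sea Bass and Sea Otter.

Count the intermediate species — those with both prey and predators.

Intermediate species (has both prey and predators): Kelp Crab, Abalone, Isopod, Sunflower Star, Sheephead, Señorita.
Count: 6.

6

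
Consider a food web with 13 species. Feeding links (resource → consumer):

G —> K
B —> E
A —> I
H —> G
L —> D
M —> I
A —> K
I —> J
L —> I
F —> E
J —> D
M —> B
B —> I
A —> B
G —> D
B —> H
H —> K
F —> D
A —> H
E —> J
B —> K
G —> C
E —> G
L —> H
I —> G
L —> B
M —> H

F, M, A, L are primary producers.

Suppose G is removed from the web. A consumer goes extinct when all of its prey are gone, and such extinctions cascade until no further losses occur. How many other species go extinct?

1

Remove G.
Round 1: C (all prey gone) → extinct.
No further losses. Total secondary extinctions: 1.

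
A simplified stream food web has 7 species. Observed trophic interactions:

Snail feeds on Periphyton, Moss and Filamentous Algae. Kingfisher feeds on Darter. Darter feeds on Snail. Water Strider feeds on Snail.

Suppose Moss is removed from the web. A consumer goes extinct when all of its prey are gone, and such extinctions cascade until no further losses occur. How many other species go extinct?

Remove Moss.
Every predator of it retains at least one other prey: Snail still has Periphyton, Filamentous Algae.
No consumer loses all prey, so no secondary extinctions occur.

0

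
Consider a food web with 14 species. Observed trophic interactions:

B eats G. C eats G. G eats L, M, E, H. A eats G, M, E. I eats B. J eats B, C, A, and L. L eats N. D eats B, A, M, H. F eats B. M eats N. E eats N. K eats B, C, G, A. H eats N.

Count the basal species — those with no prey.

Basal species (no prey listed): N.
Count: 1.

1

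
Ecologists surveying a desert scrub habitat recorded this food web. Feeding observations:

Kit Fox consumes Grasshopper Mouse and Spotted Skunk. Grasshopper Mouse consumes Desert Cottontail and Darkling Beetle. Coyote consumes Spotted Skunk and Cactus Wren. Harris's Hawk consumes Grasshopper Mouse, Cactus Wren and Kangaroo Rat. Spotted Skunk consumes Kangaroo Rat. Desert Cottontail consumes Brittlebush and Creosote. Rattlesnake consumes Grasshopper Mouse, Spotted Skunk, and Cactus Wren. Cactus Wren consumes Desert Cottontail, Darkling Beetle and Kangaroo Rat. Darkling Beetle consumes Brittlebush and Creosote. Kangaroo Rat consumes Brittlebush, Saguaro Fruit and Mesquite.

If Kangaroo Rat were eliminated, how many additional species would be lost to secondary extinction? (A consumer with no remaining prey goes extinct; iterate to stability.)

1

Remove Kangaroo Rat.
Round 1: Spotted Skunk (all prey gone) → extinct.
No further losses. Total secondary extinctions: 1.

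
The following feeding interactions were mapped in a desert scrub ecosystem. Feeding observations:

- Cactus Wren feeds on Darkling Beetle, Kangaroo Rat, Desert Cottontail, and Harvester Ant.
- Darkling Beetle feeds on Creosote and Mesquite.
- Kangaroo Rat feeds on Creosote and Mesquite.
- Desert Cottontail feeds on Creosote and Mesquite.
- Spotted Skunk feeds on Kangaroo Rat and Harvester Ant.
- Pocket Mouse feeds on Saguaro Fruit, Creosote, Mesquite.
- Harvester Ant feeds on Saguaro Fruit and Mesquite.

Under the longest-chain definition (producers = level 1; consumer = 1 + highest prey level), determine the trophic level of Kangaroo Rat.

Mesquite is a producer → level 1.
Kangaroo Rat eats Mesquite (level 1); other prey at levels: Creosote 1 → level 2.

Trophic level 2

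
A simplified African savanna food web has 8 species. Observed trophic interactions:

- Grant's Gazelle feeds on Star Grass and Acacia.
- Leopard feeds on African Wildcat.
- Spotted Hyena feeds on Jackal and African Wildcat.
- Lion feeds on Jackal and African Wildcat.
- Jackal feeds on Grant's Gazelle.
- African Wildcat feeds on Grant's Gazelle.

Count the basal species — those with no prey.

2

Basal species (no prey listed): Acacia, Star Grass.
Count: 2.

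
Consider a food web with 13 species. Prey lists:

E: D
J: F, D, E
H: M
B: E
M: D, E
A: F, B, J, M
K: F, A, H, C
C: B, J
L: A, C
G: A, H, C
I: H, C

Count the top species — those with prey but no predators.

Top species (has prey, but nothing eats it): I, L, G, K.
Count: 4.

4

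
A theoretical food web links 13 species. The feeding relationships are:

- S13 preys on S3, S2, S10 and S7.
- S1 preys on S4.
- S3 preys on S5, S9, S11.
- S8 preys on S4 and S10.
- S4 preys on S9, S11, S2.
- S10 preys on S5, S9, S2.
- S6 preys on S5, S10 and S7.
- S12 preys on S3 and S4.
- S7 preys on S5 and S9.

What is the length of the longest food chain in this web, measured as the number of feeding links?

One longest chain: S11 → S3 → S12.
It has 3 species and 2 links.

2 links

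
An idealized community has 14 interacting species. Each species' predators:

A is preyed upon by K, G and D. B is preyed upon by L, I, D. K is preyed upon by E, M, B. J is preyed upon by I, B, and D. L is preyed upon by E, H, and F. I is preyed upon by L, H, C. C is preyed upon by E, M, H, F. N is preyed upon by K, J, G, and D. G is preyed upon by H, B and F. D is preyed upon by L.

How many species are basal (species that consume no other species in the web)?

Basal species (no prey listed): A, N.
Count: 2.

2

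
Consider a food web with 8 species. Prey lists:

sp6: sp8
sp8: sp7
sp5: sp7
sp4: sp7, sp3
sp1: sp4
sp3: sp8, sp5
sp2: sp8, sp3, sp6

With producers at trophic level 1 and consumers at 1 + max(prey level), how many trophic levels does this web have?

5

Producers (level 1): sp7.
sp7 → sp8 → sp3 → sp4 → sp1 gives sp1 level 5.
No species has a prey at level 5, so no species reaches level 6.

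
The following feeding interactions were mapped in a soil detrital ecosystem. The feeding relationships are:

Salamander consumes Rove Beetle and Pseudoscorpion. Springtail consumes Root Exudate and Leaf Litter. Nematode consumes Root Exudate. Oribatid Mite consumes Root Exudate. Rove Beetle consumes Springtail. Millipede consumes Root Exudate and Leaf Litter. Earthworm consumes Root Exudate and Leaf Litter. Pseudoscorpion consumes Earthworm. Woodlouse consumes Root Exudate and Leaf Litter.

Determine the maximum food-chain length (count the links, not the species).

One longest chain: Root Exudate → Earthworm → Pseudoscorpion → Salamander.
It has 4 species and 3 links.

3 links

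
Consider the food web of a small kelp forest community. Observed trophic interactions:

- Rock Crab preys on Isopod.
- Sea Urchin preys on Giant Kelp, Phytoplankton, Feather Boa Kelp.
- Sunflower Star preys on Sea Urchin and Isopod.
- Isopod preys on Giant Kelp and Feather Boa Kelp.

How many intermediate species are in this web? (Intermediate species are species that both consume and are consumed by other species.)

2

Intermediate species (has both prey and predators): Sea Urchin, Isopod.
Count: 2.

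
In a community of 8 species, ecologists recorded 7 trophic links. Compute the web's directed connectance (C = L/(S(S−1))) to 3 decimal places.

C = 0.125

The web has S = 8 species and L = 7 feeding links.
C = L / (S(S−1)) = 7 / 56 = 0.1250 ≈ 0.125.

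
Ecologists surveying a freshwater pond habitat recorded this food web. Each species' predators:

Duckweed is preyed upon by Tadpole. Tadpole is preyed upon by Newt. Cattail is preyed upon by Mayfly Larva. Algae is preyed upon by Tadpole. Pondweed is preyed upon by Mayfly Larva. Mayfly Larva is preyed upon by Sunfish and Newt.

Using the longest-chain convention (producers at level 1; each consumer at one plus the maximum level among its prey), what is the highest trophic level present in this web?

Producers (level 1): Pondweed, Cattail, Algae, Duckweed.
Algae → Tadpole → Newt gives Newt level 3.
No species has a prey at level 3, so no species reaches level 4.

3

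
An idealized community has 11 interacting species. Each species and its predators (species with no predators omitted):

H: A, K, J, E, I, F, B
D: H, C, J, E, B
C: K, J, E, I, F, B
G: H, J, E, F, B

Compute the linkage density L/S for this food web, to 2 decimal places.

There are L = 23 links among S = 11 species.
L/S = 23/11 = 2.0909 ≈ 2.09.

L/S = 2.09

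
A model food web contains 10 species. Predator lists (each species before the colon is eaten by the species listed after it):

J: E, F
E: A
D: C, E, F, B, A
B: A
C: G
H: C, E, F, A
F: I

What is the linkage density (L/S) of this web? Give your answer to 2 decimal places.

There are L = 15 links among S = 10 species.
L/S = 15/10 = 1.5000 ≈ 1.50.

L/S = 1.50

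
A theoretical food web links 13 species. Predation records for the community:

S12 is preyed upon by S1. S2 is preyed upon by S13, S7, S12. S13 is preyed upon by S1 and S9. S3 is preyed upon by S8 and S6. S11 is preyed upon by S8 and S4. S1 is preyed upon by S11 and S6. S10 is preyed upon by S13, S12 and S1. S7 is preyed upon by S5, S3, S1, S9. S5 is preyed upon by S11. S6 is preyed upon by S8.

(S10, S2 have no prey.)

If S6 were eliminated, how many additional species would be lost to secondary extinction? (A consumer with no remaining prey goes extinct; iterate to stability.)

Remove S6.
Every predator of it retains at least one other prey: S8 still has S3, S11.
No consumer loses all prey, so no secondary extinctions occur.

0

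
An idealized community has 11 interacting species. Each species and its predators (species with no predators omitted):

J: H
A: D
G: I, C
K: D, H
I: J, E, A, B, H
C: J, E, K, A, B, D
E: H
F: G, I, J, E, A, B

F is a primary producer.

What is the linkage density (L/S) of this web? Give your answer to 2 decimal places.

L/S = 2.18

There are L = 24 links among S = 11 species.
L/S = 24/11 = 2.1818 ≈ 2.18.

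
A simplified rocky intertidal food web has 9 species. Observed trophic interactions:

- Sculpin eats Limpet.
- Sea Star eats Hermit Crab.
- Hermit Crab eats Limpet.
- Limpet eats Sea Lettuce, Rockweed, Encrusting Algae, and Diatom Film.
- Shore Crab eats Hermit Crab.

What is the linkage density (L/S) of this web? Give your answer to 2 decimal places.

L/S = 0.89

There are L = 8 links among S = 9 species.
L/S = 8/9 = 0.8889 ≈ 0.89.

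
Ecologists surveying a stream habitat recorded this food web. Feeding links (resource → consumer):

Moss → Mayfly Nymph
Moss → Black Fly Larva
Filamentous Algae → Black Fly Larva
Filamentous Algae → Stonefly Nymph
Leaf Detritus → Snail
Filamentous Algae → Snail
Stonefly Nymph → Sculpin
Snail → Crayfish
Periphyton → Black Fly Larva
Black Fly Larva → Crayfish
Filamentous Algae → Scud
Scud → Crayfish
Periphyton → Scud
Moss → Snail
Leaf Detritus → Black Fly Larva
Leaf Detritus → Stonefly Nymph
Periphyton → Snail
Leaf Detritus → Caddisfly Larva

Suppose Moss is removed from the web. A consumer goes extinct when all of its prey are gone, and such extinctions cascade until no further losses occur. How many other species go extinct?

1

Remove Moss.
Round 1: Mayfly Nymph (all prey gone) → extinct.
No further losses. Total secondary extinctions: 1.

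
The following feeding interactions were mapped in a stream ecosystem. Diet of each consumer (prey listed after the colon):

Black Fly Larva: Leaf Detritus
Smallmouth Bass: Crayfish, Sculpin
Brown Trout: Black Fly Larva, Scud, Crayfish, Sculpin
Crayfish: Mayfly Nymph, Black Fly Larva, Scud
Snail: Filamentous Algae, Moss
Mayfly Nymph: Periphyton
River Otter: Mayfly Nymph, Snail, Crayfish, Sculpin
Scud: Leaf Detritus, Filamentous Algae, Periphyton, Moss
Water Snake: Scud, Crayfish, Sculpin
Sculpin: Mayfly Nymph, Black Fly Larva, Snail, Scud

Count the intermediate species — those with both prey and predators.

6

Intermediate species (has both prey and predators): Mayfly Nymph, Black Fly Larva, Snail, Scud, Crayfish, Sculpin.
Count: 6.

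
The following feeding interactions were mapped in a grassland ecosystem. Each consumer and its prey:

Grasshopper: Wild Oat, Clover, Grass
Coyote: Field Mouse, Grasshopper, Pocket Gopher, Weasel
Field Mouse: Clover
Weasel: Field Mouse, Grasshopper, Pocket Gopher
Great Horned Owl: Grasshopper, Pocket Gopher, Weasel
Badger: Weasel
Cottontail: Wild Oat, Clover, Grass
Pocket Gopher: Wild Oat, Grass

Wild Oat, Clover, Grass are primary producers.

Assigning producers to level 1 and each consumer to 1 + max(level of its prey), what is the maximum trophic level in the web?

4

Producers (level 1): Wild Oat, Clover, Grass.
Clover → Field Mouse → Weasel → Coyote gives Coyote level 4.
No species has a prey at level 4, so no species reaches level 5.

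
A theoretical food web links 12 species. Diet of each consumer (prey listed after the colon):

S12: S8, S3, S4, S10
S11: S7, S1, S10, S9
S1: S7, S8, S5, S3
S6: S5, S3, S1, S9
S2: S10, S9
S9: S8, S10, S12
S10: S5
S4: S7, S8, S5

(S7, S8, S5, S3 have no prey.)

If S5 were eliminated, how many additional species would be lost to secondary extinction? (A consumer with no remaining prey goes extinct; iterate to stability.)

Remove S5.
Round 1: S10 (all prey gone) → extinct.
No further losses. Total secondary extinctions: 1.

1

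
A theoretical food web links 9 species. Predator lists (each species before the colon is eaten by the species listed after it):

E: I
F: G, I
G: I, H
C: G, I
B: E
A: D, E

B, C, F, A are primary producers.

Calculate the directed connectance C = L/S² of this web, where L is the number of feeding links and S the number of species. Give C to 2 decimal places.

C = 0.12

The web has S = 9 species and L = 10 feeding links.
C = L / S² = 10 / 81 = 0.1235 ≈ 0.12.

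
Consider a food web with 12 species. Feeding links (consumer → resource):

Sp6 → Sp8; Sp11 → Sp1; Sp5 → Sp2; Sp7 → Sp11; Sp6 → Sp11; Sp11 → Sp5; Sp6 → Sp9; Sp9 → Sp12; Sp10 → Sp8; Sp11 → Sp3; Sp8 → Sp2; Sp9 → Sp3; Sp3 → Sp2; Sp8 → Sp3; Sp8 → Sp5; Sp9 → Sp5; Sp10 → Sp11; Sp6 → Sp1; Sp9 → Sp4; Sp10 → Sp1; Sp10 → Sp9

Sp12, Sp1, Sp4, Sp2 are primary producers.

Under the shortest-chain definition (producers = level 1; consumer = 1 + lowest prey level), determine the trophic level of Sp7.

Trophic level 3

Sp1 is a producer → level 1.
Sp11 eats Sp1 → level 2.
Sp7 eats Sp11 → level 3.
No prey of Sp7 is below level 2, so 3 is the minimum.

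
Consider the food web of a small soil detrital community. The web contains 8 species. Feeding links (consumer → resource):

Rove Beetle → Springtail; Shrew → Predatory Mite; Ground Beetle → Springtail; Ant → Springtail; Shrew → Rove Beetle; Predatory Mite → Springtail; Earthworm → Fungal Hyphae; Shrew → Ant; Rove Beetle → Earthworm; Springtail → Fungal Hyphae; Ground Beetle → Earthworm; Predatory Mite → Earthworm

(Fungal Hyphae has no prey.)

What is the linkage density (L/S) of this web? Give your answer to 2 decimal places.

L/S = 1.50

There are L = 12 links among S = 8 species.
L/S = 12/8 = 1.5000 ≈ 1.50.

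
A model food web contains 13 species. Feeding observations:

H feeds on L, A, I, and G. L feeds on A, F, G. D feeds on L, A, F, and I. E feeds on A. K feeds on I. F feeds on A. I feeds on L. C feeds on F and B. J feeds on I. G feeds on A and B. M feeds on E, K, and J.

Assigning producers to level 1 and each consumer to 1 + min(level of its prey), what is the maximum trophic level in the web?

Producers (level 1): B, A.
Following each consumer down to its lowest-level prey: A → L → I → J (levels 1 through 4).
All prey of J (I 3) are at level 3 or above, so J is at level 1 + 3 = 4.
Every consumer has at least one prey at level 3 or below, so none exceeds level 4.

4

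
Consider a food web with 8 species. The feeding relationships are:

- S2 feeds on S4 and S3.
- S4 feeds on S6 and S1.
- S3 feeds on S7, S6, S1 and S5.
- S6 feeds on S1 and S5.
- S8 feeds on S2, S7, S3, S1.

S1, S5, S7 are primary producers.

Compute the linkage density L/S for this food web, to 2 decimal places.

There are L = 14 links among S = 8 species.
L/S = 14/8 = 1.7500 ≈ 1.75.

L/S = 1.75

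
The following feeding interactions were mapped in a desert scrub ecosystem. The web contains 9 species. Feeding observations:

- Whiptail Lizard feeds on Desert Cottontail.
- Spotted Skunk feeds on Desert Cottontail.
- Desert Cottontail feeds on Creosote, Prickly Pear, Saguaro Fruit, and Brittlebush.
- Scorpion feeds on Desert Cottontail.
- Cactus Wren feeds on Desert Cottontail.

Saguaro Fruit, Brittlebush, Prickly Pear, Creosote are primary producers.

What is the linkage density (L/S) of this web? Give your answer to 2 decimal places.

There are L = 8 links among S = 9 species.
L/S = 8/9 = 0.8889 ≈ 0.89.

L/S = 0.89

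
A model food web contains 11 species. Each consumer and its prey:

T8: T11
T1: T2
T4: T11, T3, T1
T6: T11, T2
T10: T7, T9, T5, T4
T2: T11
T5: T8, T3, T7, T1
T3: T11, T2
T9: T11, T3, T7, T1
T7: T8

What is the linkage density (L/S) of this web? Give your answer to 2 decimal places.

L/S = 2.09

There are L = 23 links among S = 11 species.
L/S = 23/11 = 2.0909 ≈ 2.09.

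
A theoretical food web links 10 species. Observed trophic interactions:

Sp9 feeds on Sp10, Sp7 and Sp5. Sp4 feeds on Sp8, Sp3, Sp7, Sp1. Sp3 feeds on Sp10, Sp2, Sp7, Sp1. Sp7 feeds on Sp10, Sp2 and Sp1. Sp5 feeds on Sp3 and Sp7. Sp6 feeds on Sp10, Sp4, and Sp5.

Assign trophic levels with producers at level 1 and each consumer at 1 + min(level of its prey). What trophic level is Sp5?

Sp1 is a producer → level 1.
Sp7 eats Sp1 → level 2.
Sp5 eats Sp7 → level 3.
No prey of Sp5 is below level 2, so 3 is the minimum.

Trophic level 3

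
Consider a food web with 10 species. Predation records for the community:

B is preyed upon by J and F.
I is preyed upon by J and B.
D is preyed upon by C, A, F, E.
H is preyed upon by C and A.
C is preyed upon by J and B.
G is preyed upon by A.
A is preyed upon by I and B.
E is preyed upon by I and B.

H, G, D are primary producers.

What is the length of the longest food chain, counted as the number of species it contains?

5 species

One longest chain: H → A → I → B → F.
It has 5 species and 4 links.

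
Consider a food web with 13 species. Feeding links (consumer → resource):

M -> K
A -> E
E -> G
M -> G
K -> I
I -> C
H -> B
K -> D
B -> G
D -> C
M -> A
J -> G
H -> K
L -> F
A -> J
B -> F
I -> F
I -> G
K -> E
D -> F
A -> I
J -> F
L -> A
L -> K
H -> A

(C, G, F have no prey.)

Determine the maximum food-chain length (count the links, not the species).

One longest chain: C → I → A → M.
It has 4 species and 3 links.

3 links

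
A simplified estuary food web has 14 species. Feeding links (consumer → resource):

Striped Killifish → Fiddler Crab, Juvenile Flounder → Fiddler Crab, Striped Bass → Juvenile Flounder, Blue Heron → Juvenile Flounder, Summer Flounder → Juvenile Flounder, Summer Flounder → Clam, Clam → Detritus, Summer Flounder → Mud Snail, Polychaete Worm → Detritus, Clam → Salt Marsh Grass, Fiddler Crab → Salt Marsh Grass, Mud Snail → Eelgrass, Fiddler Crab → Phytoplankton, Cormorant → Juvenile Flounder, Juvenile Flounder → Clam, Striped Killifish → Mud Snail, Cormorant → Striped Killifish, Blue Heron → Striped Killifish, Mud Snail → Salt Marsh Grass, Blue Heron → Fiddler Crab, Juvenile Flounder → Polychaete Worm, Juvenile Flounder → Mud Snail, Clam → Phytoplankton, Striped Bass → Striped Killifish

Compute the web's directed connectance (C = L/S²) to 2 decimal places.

The web has S = 14 species and L = 24 feeding links.
C = L / S² = 24 / 196 = 0.1224 ≈ 0.12.

C = 0.12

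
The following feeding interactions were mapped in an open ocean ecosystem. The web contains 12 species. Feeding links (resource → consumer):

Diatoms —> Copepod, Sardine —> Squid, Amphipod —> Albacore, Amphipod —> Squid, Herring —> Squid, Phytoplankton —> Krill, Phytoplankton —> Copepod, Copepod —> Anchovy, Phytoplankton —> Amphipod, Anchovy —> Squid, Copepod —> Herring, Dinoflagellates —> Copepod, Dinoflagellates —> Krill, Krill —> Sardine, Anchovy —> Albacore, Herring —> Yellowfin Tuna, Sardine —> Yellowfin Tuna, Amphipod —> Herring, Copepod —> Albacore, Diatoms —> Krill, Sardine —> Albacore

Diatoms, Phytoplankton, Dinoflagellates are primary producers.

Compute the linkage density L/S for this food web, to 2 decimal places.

L/S = 1.75

There are L = 21 links among S = 12 species.
L/S = 21/12 = 1.7500 ≈ 1.75.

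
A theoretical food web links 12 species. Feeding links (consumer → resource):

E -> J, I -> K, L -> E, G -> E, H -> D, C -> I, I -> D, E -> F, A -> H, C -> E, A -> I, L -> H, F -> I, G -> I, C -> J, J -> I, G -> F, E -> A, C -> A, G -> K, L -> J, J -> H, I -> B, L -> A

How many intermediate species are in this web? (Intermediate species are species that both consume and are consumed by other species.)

6

Intermediate species (has both prey and predators): H, I, A, F, J, E.
Count: 6.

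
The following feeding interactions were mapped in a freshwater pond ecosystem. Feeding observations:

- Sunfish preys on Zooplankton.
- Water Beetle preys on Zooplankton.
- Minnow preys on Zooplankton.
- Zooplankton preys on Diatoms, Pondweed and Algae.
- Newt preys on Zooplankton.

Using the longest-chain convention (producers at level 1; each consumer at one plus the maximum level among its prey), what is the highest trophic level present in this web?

3

Producers (level 1): Diatoms, Pondweed, Algae.
Diatoms → Zooplankton → Sunfish gives Sunfish level 3.
No species has a prey at level 3, so no species reaches level 4.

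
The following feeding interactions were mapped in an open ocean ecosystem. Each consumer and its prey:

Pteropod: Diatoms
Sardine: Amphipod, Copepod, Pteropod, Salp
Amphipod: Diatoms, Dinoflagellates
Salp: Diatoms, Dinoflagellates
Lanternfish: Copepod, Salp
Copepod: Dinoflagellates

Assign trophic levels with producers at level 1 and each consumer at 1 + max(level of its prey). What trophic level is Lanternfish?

Dinoflagellates is a producer → level 1.
Copepod eats Dinoflagellates → level 2.
Lanternfish eats Copepod (level 2); other prey at levels: Salp 2 → level 3.

Trophic level 3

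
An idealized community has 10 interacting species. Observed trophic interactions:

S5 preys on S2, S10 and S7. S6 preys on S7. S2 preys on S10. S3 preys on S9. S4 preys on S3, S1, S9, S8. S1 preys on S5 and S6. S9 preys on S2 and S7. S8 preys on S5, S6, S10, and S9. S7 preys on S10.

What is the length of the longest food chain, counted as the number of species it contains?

5 species

One longest chain: S10 → S7 → S6 → S1 → S4.
It has 5 species and 4 links.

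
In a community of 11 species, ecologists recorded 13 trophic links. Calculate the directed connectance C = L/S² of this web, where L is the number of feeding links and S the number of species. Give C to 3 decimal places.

The web has S = 11 species and L = 13 feeding links.
C = L / S² = 13 / 121 = 0.1074 ≈ 0.107.

C = 0.107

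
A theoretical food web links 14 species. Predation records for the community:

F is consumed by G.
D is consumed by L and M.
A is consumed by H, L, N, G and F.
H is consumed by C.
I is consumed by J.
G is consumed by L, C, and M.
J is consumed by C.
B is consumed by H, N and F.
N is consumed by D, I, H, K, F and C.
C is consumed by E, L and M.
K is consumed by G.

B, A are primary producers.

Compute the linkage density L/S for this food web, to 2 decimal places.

L/S = 1.93

There are L = 27 links among S = 14 species.
L/S = 27/14 = 1.9286 ≈ 1.93.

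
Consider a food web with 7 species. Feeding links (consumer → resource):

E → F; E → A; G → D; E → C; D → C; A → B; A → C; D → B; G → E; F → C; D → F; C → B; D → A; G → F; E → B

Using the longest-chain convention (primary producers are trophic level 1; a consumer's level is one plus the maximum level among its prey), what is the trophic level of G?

Trophic level 5

B is a producer → level 1.
C eats B → level 2.
A eats C (level 2); other prey at levels: B 1 → level 3.
D eats A (level 3); other prey at levels: B 1, C 2, F 3 → level 4.
G eats D (level 4); other prey at levels: F 3, E 4 → level 5.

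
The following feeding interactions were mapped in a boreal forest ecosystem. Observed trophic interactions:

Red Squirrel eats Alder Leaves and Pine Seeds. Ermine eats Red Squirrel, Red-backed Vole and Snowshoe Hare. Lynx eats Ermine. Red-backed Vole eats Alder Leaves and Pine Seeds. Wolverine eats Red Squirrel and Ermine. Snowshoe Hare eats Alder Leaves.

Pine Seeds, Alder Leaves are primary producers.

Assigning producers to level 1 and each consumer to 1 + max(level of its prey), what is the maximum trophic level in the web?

4

Producers (level 1): Pine Seeds, Alder Leaves.
Pine Seeds → Red Squirrel → Ermine → Wolverine gives Wolverine level 4.
No species has a prey at level 4, so no species reaches level 5.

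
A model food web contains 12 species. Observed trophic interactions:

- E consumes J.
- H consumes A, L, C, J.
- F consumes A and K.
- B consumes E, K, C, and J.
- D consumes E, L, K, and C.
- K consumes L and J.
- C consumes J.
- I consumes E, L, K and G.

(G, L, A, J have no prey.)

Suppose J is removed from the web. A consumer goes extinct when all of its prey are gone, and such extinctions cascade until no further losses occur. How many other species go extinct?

Remove J.
Round 1: E (all prey gone), C (all prey gone) → extinct.
No further losses. Total secondary extinctions: 2.

2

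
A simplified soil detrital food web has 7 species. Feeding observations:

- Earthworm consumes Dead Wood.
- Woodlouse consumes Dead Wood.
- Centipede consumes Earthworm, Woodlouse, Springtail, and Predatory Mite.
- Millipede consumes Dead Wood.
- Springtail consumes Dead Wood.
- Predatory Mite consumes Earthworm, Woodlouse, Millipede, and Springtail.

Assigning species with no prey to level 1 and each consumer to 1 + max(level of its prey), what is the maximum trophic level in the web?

4

Basal resources (level 1): Dead Wood.
Dead Wood → Earthworm → Predatory Mite → Centipede gives Centipede level 4.
No species has a prey at level 4, so no species reaches level 5.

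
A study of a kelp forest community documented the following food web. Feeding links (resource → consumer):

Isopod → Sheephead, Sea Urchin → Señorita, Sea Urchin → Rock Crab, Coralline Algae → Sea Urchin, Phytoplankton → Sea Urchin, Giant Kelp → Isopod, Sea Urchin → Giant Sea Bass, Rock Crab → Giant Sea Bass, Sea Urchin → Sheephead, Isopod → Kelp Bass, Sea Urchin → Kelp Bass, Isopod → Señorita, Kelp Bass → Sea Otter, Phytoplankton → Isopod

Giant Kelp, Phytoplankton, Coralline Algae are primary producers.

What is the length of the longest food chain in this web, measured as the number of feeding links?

One longest chain: Phytoplankton → Sea Urchin → Rock Crab → Giant Sea Bass.
It has 4 species and 3 links.

3 links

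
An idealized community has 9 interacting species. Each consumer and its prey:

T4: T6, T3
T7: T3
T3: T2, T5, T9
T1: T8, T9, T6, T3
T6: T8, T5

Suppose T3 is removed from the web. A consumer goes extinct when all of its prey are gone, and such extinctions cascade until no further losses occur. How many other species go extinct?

1

Remove T3.
Round 1: T7 (all prey gone) → extinct.
No further losses. Total secondary extinctions: 1.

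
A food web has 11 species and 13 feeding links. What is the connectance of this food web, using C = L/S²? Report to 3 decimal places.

The web has S = 11 species and L = 13 feeding links.
C = L / S² = 13 / 121 = 0.1074 ≈ 0.107.

C = 0.107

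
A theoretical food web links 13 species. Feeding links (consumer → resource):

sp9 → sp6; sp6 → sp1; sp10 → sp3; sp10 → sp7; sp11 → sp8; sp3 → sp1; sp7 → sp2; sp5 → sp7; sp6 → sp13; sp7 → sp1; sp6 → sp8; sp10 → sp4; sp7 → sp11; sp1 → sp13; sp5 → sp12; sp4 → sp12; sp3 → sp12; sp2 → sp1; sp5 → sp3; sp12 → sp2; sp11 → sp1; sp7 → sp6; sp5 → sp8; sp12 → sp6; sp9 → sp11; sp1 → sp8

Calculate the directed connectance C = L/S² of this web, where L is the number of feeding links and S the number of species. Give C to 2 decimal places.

The web has S = 13 species and L = 26 feeding links.
C = L / S² = 26 / 169 = 0.1538 ≈ 0.15.

C = 0.15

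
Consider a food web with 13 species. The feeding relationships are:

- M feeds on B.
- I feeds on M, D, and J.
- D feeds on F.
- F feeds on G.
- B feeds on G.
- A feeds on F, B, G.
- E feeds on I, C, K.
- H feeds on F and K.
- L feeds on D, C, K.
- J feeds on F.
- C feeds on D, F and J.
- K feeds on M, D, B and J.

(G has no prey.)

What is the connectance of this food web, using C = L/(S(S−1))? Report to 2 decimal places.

C = 0.17

The web has S = 13 species and L = 26 feeding links.
C = L / (S(S−1)) = 26 / 156 = 0.1667 ≈ 0.17.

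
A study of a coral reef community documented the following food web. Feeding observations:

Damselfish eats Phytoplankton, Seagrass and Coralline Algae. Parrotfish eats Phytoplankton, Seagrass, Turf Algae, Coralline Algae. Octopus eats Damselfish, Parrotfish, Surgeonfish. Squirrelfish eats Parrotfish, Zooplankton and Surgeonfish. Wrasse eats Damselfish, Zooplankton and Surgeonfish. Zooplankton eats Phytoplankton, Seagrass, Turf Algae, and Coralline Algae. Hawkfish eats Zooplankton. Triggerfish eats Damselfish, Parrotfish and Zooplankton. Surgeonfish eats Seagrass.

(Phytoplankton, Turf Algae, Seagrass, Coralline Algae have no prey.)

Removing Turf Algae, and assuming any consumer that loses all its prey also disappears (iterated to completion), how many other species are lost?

Remove Turf Algae.
Every predator of it retains at least one other prey: Parrotfish still has Phytoplankton, Seagrass, Coralline Algae; Zooplankton still has Phytoplankton, Seagrass, Coralline Algae.
No consumer loses all prey, so no secondary extinctions occur.

0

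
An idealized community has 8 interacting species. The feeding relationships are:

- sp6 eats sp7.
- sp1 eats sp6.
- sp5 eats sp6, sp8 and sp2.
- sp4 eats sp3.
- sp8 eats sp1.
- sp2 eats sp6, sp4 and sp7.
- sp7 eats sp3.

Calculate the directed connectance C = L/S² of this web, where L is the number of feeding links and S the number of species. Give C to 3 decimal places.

C = 0.172

The web has S = 8 species and L = 11 feeding links.
C = L / S² = 11 / 64 = 0.1719 ≈ 0.172.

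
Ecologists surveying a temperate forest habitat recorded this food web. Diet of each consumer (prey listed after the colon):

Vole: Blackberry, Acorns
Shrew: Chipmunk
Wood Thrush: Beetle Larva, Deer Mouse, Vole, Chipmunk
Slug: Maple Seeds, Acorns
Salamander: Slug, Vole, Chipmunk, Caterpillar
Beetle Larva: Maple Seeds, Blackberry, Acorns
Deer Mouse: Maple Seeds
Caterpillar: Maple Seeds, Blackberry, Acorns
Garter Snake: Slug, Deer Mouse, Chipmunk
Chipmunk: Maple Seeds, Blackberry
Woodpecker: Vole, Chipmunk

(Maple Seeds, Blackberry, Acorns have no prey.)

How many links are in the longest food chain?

2 links

One longest chain: Blackberry → Vole → Woodpecker.
It has 3 species and 2 links.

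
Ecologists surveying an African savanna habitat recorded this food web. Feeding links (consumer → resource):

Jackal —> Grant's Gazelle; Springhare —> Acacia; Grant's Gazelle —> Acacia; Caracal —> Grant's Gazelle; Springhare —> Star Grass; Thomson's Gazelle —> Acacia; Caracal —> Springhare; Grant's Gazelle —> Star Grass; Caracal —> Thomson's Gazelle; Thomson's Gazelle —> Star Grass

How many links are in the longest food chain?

One longest chain: Star Grass → Thomson's Gazelle → Caracal.
It has 3 species and 2 links.

2 links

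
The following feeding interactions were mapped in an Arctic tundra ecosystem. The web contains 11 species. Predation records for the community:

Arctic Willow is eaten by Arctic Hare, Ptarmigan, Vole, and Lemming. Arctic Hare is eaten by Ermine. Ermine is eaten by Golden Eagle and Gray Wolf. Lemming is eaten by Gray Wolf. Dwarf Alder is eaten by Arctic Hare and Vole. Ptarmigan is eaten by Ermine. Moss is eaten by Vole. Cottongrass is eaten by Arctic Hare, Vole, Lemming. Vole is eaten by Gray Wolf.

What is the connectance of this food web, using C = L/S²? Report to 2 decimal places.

The web has S = 11 species and L = 16 feeding links.
C = L / S² = 16 / 121 = 0.1322 ≈ 0.13.

C = 0.13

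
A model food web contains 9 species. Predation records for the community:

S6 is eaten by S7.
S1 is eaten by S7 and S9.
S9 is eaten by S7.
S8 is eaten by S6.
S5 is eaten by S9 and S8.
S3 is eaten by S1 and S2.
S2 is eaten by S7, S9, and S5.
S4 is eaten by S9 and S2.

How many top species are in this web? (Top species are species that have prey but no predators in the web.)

1

Top species (has prey, but nothing eats it): S7.
Count: 1.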